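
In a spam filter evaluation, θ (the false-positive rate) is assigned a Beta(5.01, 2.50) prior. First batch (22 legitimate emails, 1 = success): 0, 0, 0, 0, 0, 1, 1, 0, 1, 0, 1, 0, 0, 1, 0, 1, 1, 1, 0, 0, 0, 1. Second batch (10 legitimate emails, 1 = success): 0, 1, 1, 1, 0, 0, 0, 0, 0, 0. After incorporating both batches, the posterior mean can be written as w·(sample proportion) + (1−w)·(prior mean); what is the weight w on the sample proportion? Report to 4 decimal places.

The Beta prior is conjugate to a Binomial/Bernoulli likelihood; the update adds successes to α and failures to β.
Total number of legitimate emails: n = 22 + 10 = 32.
Posterior mean = (α₀+k)/(α₀+β₀+n) = [n/(α₀+β₀+n)]·(k/n) + [(α₀+β₀)/(α₀+β₀+n)]·α₀/(α₀+β₀), so only n and the prior enter the weight.
The weight on the data is w = n/(α₀+β₀+n) = 32/(5.01+2.50+32) = 32/39.51 = 0.8099.

0.8099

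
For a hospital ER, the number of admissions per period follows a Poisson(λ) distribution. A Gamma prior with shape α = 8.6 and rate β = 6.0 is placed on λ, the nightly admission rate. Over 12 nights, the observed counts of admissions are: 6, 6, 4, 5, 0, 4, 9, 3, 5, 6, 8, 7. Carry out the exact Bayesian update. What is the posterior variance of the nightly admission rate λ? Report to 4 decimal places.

0.2210

With a Gamma(shape α, rate β) prior, the Poisson likelihood is conjugate: the posterior is Gamma(α + ΣXᵢ, β + n).
Sum of counts S = 63 over n = 12 nights.
Posterior: Gamma(α+S, β+n) = Gamma(8.6+63, 6.0+12) = Gamma(71.6, 18.0).
Var = α/β² = 71.6/18.0² = 0.2210.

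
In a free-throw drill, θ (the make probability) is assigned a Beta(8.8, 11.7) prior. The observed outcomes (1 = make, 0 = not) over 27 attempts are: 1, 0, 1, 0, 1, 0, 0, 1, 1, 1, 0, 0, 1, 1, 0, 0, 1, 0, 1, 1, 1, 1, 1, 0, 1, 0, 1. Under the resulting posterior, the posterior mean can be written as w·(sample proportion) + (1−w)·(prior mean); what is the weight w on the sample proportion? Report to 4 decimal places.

The Beta prior is conjugate to a Binomial/Bernoulli likelihood; the update adds successes to α and failures to β.
Posterior mean = (α₀+k)/(α₀+β₀+n) = [n/(α₀+β₀+n)]·(k/n) + [(α₀+β₀)/(α₀+β₀+n)]·α₀/(α₀+β₀), so only n and the prior enter the weight.
The weight on the data is w = n/(α₀+β₀+n) = 27/(8.8+11.7+27) = 27/47.5 = 0.5684.

0.5684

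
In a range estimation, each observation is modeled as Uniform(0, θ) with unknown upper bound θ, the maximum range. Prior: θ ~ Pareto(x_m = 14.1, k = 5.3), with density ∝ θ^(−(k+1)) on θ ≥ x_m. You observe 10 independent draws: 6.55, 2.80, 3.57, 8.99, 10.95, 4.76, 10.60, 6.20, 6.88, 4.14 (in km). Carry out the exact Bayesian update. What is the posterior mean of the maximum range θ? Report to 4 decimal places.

A Pareto(scale x_m, shape k) prior on the upper bound θ of Uniform(0, θ) is conjugate: posterior is Pareto(max(x_m, max xᵢ), k + n).
Sample maximum = 10.95; prior scale x_m = 14.1 → posterior scale = max = 14.10.
Posterior shape = 5.3 + 10 = 15.3.
E[θ|data] = k·x_m/(k−1) = 15.3·14.10/14.3 = 15.0860.

15.0860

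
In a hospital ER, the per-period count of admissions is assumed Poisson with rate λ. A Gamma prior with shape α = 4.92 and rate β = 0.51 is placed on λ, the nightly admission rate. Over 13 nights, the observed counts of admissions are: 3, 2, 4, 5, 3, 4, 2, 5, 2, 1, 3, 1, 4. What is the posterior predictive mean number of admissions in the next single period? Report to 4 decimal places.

With a Gamma(shape α, rate β) prior, the Poisson likelihood is conjugate: the posterior is Gamma(α + ΣXᵢ, β + n).
Sum of counts S = 39 over n = 13 nights.
Posterior: Gamma(α+S, β+n) = Gamma(4.92+39, 0.51+13) = Gamma(43.92, 13.51).
The predictive distribution for one future period is NegBinom with mean α/β = 3.2509.

3.2509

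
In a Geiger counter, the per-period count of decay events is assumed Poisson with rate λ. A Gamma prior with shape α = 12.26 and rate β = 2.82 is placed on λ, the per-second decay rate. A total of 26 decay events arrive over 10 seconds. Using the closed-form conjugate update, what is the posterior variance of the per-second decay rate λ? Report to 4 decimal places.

With a Gamma(shape α, rate β) prior, the Poisson likelihood is conjugate: the posterior is Gamma(α + ΣXᵢ, β + n).
Posterior: Gamma(α+S, β+n) = Gamma(12.26+26, 2.82+10) = Gamma(38.26, 12.82).
Var = α/β² = 38.26/12.82² = 0.2328.

0.2328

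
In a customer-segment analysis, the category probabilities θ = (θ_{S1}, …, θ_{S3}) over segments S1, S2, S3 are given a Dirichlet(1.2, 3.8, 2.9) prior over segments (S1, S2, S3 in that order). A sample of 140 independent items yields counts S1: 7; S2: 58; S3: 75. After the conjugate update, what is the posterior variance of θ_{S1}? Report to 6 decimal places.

The Dirichlet prior is conjugate to the Multinomial likelihood: each posterior αⱼ = prior αⱼ + observed count nⱼ.
Posterior concentration: (8.2, 61.8, 77.9), total = 147.9.
Var[θ_j] = α_j(Σα−α_j)/((Σα)²(Σα+1)) = 8.2·139.7/(147.9²·148.9) = 0.000352.

0.000352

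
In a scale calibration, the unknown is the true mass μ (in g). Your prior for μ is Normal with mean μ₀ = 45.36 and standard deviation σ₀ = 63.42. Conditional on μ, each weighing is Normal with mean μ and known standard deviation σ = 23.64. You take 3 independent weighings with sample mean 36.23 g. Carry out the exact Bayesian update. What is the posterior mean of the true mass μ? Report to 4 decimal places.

For Normal data with known variance σ², a Normal(μ₀, σ₀²) prior on μ is conjugate. Posterior precision = 1/σ₀² + n/σ²; posterior mean is the precision-weighted average of μ₀ and x̄.
n·x̄ = 3·36.23 = 108.69.
σ₀² = 63.42² = 4022.0964, σ² = 23.64² = 558.8496; σ² + n·σ₀² = 558.8496 + 3·4022.0964 = 12625.1388.
Posterior mean = (μ₀/σ₀² + n·x̄/σ²)/(1/σ₀² + n/σ²) = (σ²·μ₀ + σ₀²·n·x̄)/(σ² + n·σ₀²) = (558.8496·45.36 + 4022.0964·108.69)/12625.1388 = 462511.075572/12625.1388 = 36.6341.

36.6341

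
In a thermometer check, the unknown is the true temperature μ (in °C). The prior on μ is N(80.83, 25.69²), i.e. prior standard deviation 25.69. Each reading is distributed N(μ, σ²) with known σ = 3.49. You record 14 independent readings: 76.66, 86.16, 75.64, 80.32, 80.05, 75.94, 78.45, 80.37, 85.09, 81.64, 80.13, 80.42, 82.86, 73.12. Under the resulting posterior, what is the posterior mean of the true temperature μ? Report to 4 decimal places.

For Normal data with known variance σ², a Normal(μ₀, σ₀²) prior on μ is conjugate. Posterior precision = 1/σ₀² + n/σ²; posterior mean is the precision-weighted average of μ₀ and x̄.
Σxᵢ = 76.66 + 86.16 + 75.64 + 80.32 + 80.05 + 75.94 + 78.45 + 80.37 + 85.09 + 81.64 + 80.13 + 80.42 + 82.86 + 73.12 = 1116.85, so n·x̄ = 1116.85.
σ₀² = 25.69² = 659.9761, σ² = 3.49² = 12.1801; σ² + n·σ₀² = 12.1801 + 14·659.9761 = 9251.8455.
Posterior mean = (μ₀/σ₀² + n·x̄/σ²)/(1/σ₀² + n/σ²) = (σ²·μ₀ + σ₀²·n·x̄)/(σ² + n·σ₀²) = (12.1801·80.83 + 659.9761·1116.85)/9251.8455 = 738078.824768/9251.8455 = 79.7764.

79.7764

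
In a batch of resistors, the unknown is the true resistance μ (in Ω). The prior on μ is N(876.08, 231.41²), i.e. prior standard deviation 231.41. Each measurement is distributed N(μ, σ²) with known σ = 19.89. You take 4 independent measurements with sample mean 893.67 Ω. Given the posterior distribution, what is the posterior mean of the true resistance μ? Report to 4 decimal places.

893.6376

For Normal data with known variance σ², a Normal(μ₀, σ₀²) prior on μ is conjugate. Posterior precision = 1/σ₀² + n/σ²; posterior mean is the precision-weighted average of μ₀ and x̄.
n·x̄ = 4·893.67 = 3574.68.
σ₀² = 231.41² = 53550.5881, σ² = 19.89² = 395.6121; σ² + n·σ₀² = 395.6121 + 4·53550.5881 = 214597.9645.
Posterior mean = (μ₀/σ₀² + n·x̄/σ²)/(1/σ₀² + n/σ²) = (σ²·μ₀ + σ₀²·n·x̄)/(σ² + n·σ₀²) = (395.6121·876.08 + 53550.5881·3574.68)/214597.9645 = 191772804.117876/214597.9645 = 893.6376.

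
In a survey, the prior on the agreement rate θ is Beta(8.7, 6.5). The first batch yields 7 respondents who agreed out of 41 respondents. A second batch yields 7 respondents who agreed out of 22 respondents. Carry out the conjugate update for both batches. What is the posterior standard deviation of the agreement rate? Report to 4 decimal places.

The Beta prior is conjugate to a Binomial/Bernoulli likelihood; the update adds successes to α and failures to β.
After batch 1: Beta(8.7+7, 6.5+34) = Beta(15.7, 40.5).
After batch 2: Beta(15.7+7, 40.5+15) = Beta(22.7, 55.5).
Var = αβ/((α+β)²(α+β+1)) = 22.7·55.5/(78.2²·79.2) = 0.00260124; SD = √0.00260124 = 0.0510.

0.0510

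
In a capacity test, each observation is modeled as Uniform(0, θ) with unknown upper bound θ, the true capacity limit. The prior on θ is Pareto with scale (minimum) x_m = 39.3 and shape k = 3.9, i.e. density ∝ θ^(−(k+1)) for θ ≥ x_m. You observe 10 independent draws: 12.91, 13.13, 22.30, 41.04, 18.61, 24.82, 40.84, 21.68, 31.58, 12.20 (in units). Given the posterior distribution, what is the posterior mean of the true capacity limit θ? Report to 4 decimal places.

44.2214

A Pareto(scale x_m, shape k) prior on the upper bound θ of Uniform(0, θ) is conjugate: posterior is Pareto(max(x_m, max xᵢ), k + n).
Sample maximum = 41.04; prior scale x_m = 39.3 → posterior scale = max = 41.04.
Posterior shape = 3.9 + 10 = 13.9.
E[θ|data] = k·x_m/(k−1) = 13.9·41.04/12.9 = 44.2214.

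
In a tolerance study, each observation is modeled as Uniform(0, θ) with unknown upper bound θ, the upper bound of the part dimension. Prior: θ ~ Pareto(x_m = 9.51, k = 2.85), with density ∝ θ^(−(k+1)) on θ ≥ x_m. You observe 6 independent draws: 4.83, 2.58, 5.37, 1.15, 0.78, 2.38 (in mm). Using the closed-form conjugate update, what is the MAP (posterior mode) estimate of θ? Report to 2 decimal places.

9.51

A Pareto(scale x_m, shape k) prior on the upper bound θ of Uniform(0, θ) is conjugate: posterior is Pareto(max(x_m, max xᵢ), k + n).
Sample maximum = 5.37; prior scale x_m = 9.51 → posterior scale = max = 9.51.
Posterior shape = 2.85 + 6 = 8.85.
The Pareto density is decreasing on [x_m, ∞), so the mode is x_m = 9.51.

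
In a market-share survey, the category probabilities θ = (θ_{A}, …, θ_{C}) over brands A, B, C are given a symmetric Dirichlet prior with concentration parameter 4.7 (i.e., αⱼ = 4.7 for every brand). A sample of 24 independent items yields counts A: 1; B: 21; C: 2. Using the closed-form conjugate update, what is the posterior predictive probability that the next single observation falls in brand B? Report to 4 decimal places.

0.6745

The Dirichlet prior is conjugate to the Multinomial likelihood: each posterior αⱼ = prior αⱼ + observed count nⱼ.
Posterior concentration: (5.7, 25.7, 6.7), total = 38.1.
P(next = B | data) = α_{B}/Σα = 0.6745.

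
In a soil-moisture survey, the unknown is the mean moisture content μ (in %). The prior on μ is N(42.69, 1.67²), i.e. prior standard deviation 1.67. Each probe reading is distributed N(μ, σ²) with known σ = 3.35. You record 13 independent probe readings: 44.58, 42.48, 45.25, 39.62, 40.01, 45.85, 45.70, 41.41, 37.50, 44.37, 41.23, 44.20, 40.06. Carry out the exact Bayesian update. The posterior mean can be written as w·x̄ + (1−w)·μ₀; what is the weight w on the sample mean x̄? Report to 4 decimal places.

0.7636

For Normal data with known variance σ², a Normal(μ₀, σ₀²) prior on μ is conjugate. Posterior precision = 1/σ₀² + n/σ²; posterior mean is the precision-weighted average of μ₀ and x̄.
σ₀² = 1.67² = 2.7889, σ² = 3.35² = 11.2225. Prior precision 1/σ₀² = 1/2.7889; data precision n/σ² = 13/11.2225.
w = (n/σ²)/(1/σ₀² + n/σ²) = n·σ₀²/(σ² + n·σ₀²) = 13·2.7889/(11.2225 + 13·2.7889) = 36.2557/47.4782 = 0.7636.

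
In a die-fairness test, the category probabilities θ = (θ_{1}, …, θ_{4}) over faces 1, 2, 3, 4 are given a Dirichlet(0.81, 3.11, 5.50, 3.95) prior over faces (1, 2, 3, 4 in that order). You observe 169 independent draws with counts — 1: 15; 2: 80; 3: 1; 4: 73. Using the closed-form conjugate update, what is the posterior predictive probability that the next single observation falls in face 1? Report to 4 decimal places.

0.0867

The Dirichlet prior is conjugate to the Multinomial likelihood: each posterior αⱼ = prior αⱼ + observed count nⱼ.
Posterior concentration: (15.81, 83.11, 6.50, 76.95), total = 182.37.
P(next = 1 | data) = α_{1}/Σα = 0.0867.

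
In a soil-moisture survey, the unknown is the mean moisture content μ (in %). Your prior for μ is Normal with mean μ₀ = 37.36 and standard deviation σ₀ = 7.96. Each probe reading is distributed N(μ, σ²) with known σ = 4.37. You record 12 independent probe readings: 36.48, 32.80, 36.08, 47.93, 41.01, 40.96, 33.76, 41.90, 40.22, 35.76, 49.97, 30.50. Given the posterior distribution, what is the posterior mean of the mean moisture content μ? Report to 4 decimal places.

For Normal data with known variance σ², a Normal(μ₀, σ₀²) prior on μ is conjugate. Posterior precision = 1/σ₀² + n/σ²; posterior mean is the precision-weighted average of μ₀ and x̄.
Σxᵢ = 36.48 + 32.80 + 36.08 + 47.93 + 41.01 + 40.96 + 33.76 + 41.90 + 40.22 + 35.76 + 49.97 + 30.50 = 467.37, so n·x̄ = 467.37.
σ₀² = 7.96² = 63.3616, σ² = 4.37² = 19.0969; σ² + n·σ₀² = 19.0969 + 12·63.3616 = 779.4361.
Posterior mean = (μ₀/σ₀² + n·x̄/σ²)/(1/σ₀² + n/σ²) = (σ²·μ₀ + σ₀²·n·x̄)/(σ² + n·σ₀²) = (19.0969·37.36 + 63.3616·467.37)/779.4361 = 30326.771176/779.4361 = 38.9086.

38.9086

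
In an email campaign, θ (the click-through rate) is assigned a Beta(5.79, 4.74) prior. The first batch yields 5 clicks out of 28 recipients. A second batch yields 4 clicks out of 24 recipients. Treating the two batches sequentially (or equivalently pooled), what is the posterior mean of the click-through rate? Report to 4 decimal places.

The Beta prior is conjugate to a Binomial/Bernoulli likelihood; the update adds successes to α and failures to β.
After batch 1: Beta(5.79+5, 4.74+23) = Beta(10.79, 27.74).
After batch 2: Beta(10.79+4, 27.74+20) = Beta(14.79, 47.74).
Posterior mean = α/(α+β) = 14.79/62.53 = 0.2365.

0.2365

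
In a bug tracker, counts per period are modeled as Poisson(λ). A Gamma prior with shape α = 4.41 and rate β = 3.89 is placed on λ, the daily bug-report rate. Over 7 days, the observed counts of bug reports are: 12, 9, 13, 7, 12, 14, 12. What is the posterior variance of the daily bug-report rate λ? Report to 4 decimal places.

0.7033

With a Gamma(shape α, rate β) prior, the Poisson likelihood is conjugate: the posterior is Gamma(α + ΣXᵢ, β + n).
Sum of counts S = 79 over n = 7 days.
Posterior: Gamma(α+S, β+n) = Gamma(4.41+79, 3.89+7) = Gamma(83.41, 10.89).
Var = α/β² = 83.41/10.89² = 0.7033.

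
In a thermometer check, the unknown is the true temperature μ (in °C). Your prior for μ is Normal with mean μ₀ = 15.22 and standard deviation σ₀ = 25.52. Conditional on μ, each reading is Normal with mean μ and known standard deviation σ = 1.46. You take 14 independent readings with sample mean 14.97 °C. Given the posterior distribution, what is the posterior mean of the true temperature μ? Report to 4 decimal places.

For Normal data with known variance σ², a Normal(μ₀, σ₀²) prior on μ is conjugate. Posterior precision = 1/σ₀² + n/σ²; posterior mean is the precision-weighted average of μ₀ and x̄.
n·x̄ = 14·14.97 = 209.58.
σ₀² = 25.52² = 651.2704, σ² = 1.46² = 2.1316; σ² + n·σ₀² = 2.1316 + 14·651.2704 = 9119.9172.
Posterior mean = (μ₀/σ₀² + n·x̄/σ²)/(1/σ₀² + n/σ²) = (σ²·μ₀ + σ₀²·n·x̄)/(σ² + n·σ₀²) = (2.1316·15.22 + 651.2704·209.58)/9119.9172 = 136525.693384/9119.9172 = 14.9701.

14.9701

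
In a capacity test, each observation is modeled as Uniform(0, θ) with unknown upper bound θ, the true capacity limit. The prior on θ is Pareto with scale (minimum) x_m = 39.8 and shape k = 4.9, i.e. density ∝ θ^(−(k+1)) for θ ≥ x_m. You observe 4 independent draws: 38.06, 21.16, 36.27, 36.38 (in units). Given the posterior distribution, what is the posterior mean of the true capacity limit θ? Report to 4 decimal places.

A Pareto(scale x_m, shape k) prior on the upper bound θ of Uniform(0, θ) is conjugate: posterior is Pareto(max(x_m, max xᵢ), k + n).
Sample maximum = 38.06; prior scale x_m = 39.8 → posterior scale = max = 39.80.
Posterior shape = 4.9 + 4 = 8.9.
E[θ|data] = k·x_m/(k−1) = 8.9·39.80/7.9 = 44.8380.

44.8380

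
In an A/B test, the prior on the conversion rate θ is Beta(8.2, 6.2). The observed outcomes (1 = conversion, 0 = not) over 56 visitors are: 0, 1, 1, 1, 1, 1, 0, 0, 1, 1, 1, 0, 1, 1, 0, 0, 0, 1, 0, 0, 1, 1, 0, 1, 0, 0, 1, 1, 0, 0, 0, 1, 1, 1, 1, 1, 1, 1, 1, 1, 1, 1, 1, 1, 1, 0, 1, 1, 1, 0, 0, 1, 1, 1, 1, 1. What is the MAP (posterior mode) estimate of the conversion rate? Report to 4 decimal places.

0.6608

The Beta prior is conjugate to a Binomial/Bernoulli likelihood; the update adds successes to α and failures to β.
Posterior: Beta(α+k, β+n−k) = Beta(8.2+38, 6.2+18) = Beta(46.2, 24.2).
Mode of Beta(a,b) for a,b>1 is (a−1)/(a+b−2) = 45.2/68.4 = 0.6608.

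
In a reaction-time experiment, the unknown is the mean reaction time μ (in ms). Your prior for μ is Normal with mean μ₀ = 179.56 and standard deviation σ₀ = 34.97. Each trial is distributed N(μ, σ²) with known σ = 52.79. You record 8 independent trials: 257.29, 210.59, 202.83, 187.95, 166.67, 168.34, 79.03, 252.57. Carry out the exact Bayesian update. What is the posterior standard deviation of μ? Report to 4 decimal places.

16.4657

For Normal data with known variance σ², a Normal(μ₀, σ₀²) prior on μ is conjugate. Posterior precision = 1/σ₀² + n/σ²; posterior mean is the precision-weighted average of μ₀ and x̄.
σ₀² = 34.97² = 1222.9009, σ² = 52.79² = 2786.7841; σ² + n·σ₀² = 2786.7841 + 8·1222.9009 = 12569.9913.
Posterior precision = 1/σ₀² + n/σ² = 1/1222.9009 + 8/2786.7841 = (σ² + n·σ₀²)/(σ₀²σ²) = 12569.9913/(1222.9009·2786.7841); posterior variance σₙ² = σ₀²σ²/(σ² + n·σ₀²) = 1222.9009·2786.7841/12569.9913 = 271.118786.
Posterior SD = √σₙ² = √(1222.9009·2786.7841/12569.9913) = 16.4657.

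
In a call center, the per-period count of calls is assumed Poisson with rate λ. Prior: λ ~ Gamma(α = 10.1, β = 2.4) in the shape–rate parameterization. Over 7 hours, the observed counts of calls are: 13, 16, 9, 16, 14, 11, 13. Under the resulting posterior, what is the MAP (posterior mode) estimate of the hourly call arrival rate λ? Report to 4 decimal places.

With a Gamma(shape α, rate β) prior, the Poisson likelihood is conjugate: the posterior is Gamma(α + ΣXᵢ, β + n).
Sum of counts S = 92 over n = 7 hours.
Posterior: Gamma(α+S, β+n) = Gamma(10.1+92, 2.4+7) = Gamma(102.1, 9.4).
Mode of Gamma(α,β) for α≥1 is (α−1)/β = 101.1/9.4 = 10.7553.

10.7553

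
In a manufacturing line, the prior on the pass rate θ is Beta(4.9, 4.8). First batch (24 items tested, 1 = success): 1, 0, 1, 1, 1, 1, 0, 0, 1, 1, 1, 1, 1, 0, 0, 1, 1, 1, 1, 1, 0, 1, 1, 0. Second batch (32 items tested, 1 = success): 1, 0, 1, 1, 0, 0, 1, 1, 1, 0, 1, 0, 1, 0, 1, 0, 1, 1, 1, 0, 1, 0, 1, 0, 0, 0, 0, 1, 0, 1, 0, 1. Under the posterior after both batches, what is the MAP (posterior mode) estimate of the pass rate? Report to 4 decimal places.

0.5950

The Beta prior is conjugate to a Binomial/Bernoulli likelihood; the update adds successes to α and failures to β.
After batch 1: Beta(4.9+17, 4.8+7) = Beta(21.9, 11.8).
After batch 2: Beta(21.9+17, 11.8+15) = Beta(38.9, 26.8).
Mode of Beta(a,b) for a,b>1 is (a−1)/(a+b−2) = 37.9/63.7 = 0.5950.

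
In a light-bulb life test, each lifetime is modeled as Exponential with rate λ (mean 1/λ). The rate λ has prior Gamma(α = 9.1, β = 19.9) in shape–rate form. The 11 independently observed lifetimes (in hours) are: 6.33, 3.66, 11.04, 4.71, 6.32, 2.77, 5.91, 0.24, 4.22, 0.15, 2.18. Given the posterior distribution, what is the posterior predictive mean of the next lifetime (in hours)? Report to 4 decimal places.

With a Gamma(shape α, rate β) prior on the exponential rate λ, the posterior after n observations with total T = Σxᵢ is Gamma(α+n, β+T).
Sum of observations T = 47.53 hours; n = 11.
Posterior: Gamma(9.1+11, 19.9+47.53) = Gamma(20.1, 67.43).
The predictive distribution for the next observation is Lomax; its mean is β/(α−1) = 67.43/19.1 = 3.5304.

3.5304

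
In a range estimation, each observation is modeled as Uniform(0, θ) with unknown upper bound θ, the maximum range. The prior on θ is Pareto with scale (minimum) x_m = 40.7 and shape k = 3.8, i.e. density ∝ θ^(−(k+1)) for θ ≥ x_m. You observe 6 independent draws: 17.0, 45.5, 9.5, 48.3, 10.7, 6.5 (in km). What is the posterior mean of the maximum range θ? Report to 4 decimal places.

53.7886

A Pareto(scale x_m, shape k) prior on the upper bound θ of Uniform(0, θ) is conjugate: posterior is Pareto(max(x_m, max xᵢ), k + n).
Sample maximum = 48.3; prior scale x_m = 40.7 → posterior scale = max = 48.3.
Posterior shape = 3.8 + 6 = 9.8.
E[θ|data] = k·x_m/(k−1) = 9.8·48.3/8.8 = 53.7886.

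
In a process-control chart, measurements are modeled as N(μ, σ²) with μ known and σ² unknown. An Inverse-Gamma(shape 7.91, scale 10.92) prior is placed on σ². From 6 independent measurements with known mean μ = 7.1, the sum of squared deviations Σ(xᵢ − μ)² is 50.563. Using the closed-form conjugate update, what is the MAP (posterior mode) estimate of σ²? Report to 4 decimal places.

3.0396

With known mean μ and an Inverse-Gamma(α, β) prior on σ², the Normal likelihood is conjugate: posterior is Inv-Gamma(α + n/2, β + Σ(xᵢ−μ)²/2).
Posterior: Inv-Gamma(7.91 + 6/2, 10.92 + 50.563/2) = Inv-Gamma(10.91, 36.2015).
Mode = β/(α+1) = 36.2015/11.91 = 3.0396.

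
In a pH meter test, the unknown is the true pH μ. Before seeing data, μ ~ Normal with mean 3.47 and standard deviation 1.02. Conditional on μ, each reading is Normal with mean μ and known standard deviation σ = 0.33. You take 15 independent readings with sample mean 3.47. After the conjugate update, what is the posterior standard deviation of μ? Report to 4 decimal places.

For Normal data with known variance σ², a Normal(μ₀, σ₀²) prior on μ is conjugate. Posterior precision = 1/σ₀² + n/σ²; posterior mean is the precision-weighted average of μ₀ and x̄.
σ₀² = 1.02² = 1.0404, σ² = 0.33² = 0.1089; σ² + n·σ₀² = 0.1089 + 15·1.0404 = 15.7149.
Posterior precision = 1/σ₀² + n/σ² = 1/1.0404 + 15/0.1089 = (σ² + n·σ₀²)/(σ₀²σ²) = 15.7149/(1.0404·0.1089); posterior variance σₙ² = σ₀²σ²/(σ² + n·σ₀²) = 1.0404·0.1089/15.7149 = 0.007210.
Posterior SD = √σₙ² = √(1.0404·0.1089/15.7149) = 0.0849.

0.0849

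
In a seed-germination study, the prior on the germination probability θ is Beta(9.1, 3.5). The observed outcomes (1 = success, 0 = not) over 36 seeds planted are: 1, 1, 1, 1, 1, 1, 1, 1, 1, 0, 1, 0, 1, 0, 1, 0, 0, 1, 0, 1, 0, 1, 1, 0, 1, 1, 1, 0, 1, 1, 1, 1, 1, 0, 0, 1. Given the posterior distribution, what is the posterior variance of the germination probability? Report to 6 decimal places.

0.004221

The Beta prior is conjugate to a Binomial/Bernoulli likelihood; the update adds successes to α and failures to β.
Posterior: Beta(α+k, β+n−k) = Beta(9.1+25, 3.5+11) = Beta(34.1, 14.5).
Var = αβ/((α+β)²(α+β+1)) = 34.1·14.5/(48.6²·49.6) = 0.004221.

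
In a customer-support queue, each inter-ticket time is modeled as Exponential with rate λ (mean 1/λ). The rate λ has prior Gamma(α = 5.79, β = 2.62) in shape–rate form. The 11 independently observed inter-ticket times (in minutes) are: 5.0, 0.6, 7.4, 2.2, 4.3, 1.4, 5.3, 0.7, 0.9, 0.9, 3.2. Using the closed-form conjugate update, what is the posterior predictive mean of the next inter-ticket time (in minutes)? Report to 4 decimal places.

2.1862

With a Gamma(shape α, rate β) prior on the exponential rate λ, the posterior after n observations with total T = Σxᵢ is Gamma(α+n, β+T).
Sum of observations T = 31.9 minutes; n = 11.
Posterior: Gamma(5.79+11, 2.62+31.9) = Gamma(16.79, 34.52).
The predictive distribution for the next observation is Lomax; its mean is β/(α−1) = 34.52/15.79 = 2.1862.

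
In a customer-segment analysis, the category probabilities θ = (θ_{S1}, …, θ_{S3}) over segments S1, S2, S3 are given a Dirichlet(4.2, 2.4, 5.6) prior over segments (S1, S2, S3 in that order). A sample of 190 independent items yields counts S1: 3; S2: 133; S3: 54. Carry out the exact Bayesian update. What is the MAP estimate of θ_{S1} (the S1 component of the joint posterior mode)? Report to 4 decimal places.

The Dirichlet prior is conjugate to the Multinomial likelihood: each posterior αⱼ = prior αⱼ + observed count nⱼ.
Posterior concentration: (7.2, 135.4, 59.6), total = 202.2.
Joint mode component: (α_{S1}−1)/(Σα−K) = 6.2/199.2 = 0.0311.

0.0311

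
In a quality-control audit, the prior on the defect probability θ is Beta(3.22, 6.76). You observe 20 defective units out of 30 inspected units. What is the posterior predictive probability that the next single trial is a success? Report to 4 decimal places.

0.5808

The Beta prior is conjugate to a Binomial/Bernoulli likelihood; the update adds successes to α and failures to β.
Posterior: Beta(α+k, β+n−k) = Beta(3.22+20, 6.76+10) = Beta(23.22, 16.76).
For a single future Bernoulli trial, P(success | data) = α/(α+β) = 0.5808.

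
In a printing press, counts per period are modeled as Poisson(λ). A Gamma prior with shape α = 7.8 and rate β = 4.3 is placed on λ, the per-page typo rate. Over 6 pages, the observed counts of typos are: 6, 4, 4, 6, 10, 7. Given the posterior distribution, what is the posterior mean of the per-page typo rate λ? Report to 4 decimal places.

With a Gamma(shape α, rate β) prior, the Poisson likelihood is conjugate: the posterior is Gamma(α + ΣXᵢ, β + n).
Sum of counts S = 37 over n = 6 pages.
Posterior: Gamma(α+S, β+n) = Gamma(7.8+37, 4.3+6) = Gamma(44.8, 10.3).
Posterior mean = α/β = 44.8/10.3 = 4.3495.

4.3495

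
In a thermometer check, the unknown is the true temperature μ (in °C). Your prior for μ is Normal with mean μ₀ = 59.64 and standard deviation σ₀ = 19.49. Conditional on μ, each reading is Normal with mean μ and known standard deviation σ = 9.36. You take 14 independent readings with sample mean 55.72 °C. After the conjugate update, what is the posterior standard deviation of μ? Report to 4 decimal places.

For Normal data with known variance σ², a Normal(μ₀, σ₀²) prior on μ is conjugate. Posterior precision = 1/σ₀² + n/σ²; posterior mean is the precision-weighted average of μ₀ and x̄.
σ₀² = 19.49² = 379.8601, σ² = 9.36² = 87.6096; σ² + n·σ₀² = 87.6096 + 14·379.8601 = 5405.651.
Posterior precision = 1/σ₀² + n/σ² = 1/379.8601 + 14/87.6096 = (σ² + n·σ₀²)/(σ₀²σ²) = 5405.651/(379.8601·87.6096); posterior variance σₙ² = σ₀²σ²/(σ² + n·σ₀²) = 379.8601·87.6096/5405.651 = 6.156408.
Posterior SD = √σₙ² = √(379.8601·87.6096/5405.651) = 2.4812.

2.4812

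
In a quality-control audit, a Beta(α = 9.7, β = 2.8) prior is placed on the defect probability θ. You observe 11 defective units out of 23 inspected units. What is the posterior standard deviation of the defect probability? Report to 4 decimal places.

The Beta prior is conjugate to a Binomial/Bernoulli likelihood; the update adds successes to α and failures to β.
Posterior: Beta(α+k, β+n−k) = Beta(9.7+11, 2.8+12) = Beta(20.7, 14.8).
Var = αβ/((α+β)²(α+β+1)) = 20.7·14.8/(35.5²·36.5) = 0.00666013; SD = √0.00666013 = 0.0816.

0.0816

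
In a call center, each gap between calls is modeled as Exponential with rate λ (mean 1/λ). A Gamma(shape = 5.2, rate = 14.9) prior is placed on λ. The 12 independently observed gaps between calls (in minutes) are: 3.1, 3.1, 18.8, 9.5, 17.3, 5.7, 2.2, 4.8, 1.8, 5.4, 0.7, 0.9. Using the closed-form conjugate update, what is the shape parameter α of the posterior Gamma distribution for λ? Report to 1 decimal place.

With a Gamma(shape α, rate β) prior on the exponential rate λ, the posterior after n observations with total T = Σxᵢ is Gamma(α+n, β+T).
Sum of observations T = 73.3 minutes; n = 12.
Posterior: Gamma(5.2+12, 14.9+73.3) = Gamma(17.2, 88.2).
Posterior α = 17.2.

17.2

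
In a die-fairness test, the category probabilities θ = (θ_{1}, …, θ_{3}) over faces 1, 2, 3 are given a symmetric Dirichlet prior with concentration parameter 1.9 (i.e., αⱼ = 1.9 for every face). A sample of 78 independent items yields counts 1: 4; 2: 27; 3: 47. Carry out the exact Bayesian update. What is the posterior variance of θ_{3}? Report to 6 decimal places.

The Dirichlet prior is conjugate to the Multinomial likelihood: each posterior αⱼ = prior αⱼ + observed count nⱼ.
Posterior concentration: (5.9, 28.9, 48.9), total = 83.7.
Var[θ_j] = α_j(Σα−α_j)/((Σα)²(Σα+1)) = 48.9·34.8/(83.7²·84.7) = 0.002868.

0.002868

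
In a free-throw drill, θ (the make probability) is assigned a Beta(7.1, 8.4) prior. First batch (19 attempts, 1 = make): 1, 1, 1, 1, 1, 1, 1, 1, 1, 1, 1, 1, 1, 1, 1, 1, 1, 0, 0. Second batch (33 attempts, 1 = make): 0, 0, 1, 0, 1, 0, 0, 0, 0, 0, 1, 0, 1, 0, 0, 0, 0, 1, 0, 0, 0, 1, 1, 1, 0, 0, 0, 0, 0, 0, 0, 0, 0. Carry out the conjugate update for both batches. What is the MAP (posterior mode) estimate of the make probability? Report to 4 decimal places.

0.4748

The Beta prior is conjugate to a Binomial/Bernoulli likelihood; the update adds successes to α and failures to β.
After batch 1: Beta(7.1+17, 8.4+2) = Beta(24.1, 10.4).
After batch 2: Beta(24.1+8, 10.4+25) = Beta(32.1, 35.4).
Mode of Beta(a,b) for a,b>1 is (a−1)/(a+b−2) = 31.1/65.5 = 0.4748.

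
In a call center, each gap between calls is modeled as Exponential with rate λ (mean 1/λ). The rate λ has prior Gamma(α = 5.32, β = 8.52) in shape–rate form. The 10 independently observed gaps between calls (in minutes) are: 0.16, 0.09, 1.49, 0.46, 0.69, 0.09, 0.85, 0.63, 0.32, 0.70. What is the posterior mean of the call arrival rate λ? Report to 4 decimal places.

1.0943

With a Gamma(shape α, rate β) prior on the exponential rate λ, the posterior after n observations with total T = Σxᵢ is Gamma(α+n, β+T).
Sum of observations T = 5.48 minutes; n = 10.
Posterior: Gamma(5.32+10, 8.52+5.48) = Gamma(15.32, 14.00).
Posterior mean of λ = α/β = 15.32/14.00 = 1.0943.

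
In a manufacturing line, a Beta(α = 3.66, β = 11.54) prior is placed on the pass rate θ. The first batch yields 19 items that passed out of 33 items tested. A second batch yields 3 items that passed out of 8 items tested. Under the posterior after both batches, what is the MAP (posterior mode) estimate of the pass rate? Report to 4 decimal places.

The Beta prior is conjugate to a Binomial/Bernoulli likelihood; the update adds successes to α and failures to β.
After batch 1: Beta(3.66+19, 11.54+14) = Beta(22.66, 25.54).
After batch 2: Beta(22.66+3, 25.54+5) = Beta(25.66, 30.54).
Mode of Beta(a,b) for a,b>1 is (a−1)/(a+b−2) = 24.66/54.20 = 0.4550.

0.4550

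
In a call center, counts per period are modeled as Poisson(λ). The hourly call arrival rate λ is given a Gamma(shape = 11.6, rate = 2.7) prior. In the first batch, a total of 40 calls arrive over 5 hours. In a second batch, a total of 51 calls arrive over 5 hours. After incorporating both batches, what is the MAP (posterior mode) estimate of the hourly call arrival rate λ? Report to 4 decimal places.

8.0000

With a Gamma(shape α, rate β) prior, the Poisson likelihood is conjugate: the posterior is Gamma(α + ΣXᵢ, β + n).
After batch 1: Gamma(α+S, β+n) = Gamma(11.6+40, 2.7+5) = Gamma(51.6, 7.7).
After batch 2: Gamma(α+S, β+n) = Gamma(51.6+51, 7.7+5) = Gamma(102.6, 12.7).
Mode of Gamma(α,β) for α≥1 is (α−1)/β = 101.6/12.7 = 8.0000.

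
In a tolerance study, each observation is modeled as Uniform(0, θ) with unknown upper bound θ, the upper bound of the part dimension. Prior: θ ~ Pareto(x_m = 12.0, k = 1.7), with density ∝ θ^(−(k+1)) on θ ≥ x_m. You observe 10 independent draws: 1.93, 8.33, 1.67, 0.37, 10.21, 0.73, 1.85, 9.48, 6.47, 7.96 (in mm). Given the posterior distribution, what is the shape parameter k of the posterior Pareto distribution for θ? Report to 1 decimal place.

11.7

A Pareto(scale x_m, shape k) prior on the upper bound θ of Uniform(0, θ) is conjugate: posterior is Pareto(max(x_m, max xᵢ), k + n).
Sample maximum = 10.21; prior scale x_m = 12.0 → posterior scale = max = 12.00.
Posterior shape = 1.7 + 10 = 11.7.
Posterior shape k = 11.7.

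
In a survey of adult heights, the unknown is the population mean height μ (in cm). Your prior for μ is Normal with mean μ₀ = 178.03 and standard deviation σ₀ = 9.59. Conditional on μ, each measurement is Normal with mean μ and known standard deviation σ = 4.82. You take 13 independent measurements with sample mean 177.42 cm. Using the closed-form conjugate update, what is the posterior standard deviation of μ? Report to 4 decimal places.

1.3240

For Normal data with known variance σ², a Normal(μ₀, σ₀²) prior on μ is conjugate. Posterior precision = 1/σ₀² + n/σ²; posterior mean is the precision-weighted average of μ₀ and x̄.
σ₀² = 9.59² = 91.9681, σ² = 4.82² = 23.2324; σ² + n·σ₀² = 23.2324 + 13·91.9681 = 1218.8177.
Posterior precision = 1/σ₀² + n/σ² = 1/91.9681 + 13/23.2324 = (σ² + n·σ₀²)/(σ₀²σ²) = 1218.8177/(91.9681·23.2324); posterior variance σₙ² = σ₀²σ²/(σ² + n·σ₀²) = 91.9681·23.2324/1218.8177 = 1.753043.
Posterior SD = √σₙ² = √(91.9681·23.2324/1218.8177) = 1.3240.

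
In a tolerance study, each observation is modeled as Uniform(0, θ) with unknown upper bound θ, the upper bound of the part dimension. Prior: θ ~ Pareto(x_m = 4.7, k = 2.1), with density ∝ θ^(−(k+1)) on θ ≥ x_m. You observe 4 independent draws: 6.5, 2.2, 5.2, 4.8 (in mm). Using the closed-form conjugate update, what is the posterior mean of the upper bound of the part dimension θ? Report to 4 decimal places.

A Pareto(scale x_m, shape k) prior on the upper bound θ of Uniform(0, θ) is conjugate: posterior is Pareto(max(x_m, max xᵢ), k + n).
Sample maximum = 6.5; prior scale x_m = 4.7 → posterior scale = max = 6.5.
Posterior shape = 2.1 + 4 = 6.1.
E[θ|data] = k·x_m/(k−1) = 6.1·6.5/5.1 = 7.7745.

7.7745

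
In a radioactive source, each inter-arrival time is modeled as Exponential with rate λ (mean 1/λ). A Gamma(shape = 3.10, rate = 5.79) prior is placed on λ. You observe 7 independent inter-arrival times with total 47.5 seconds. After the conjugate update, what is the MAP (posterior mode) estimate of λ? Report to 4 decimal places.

0.1708

With a Gamma(shape α, rate β) prior on the exponential rate λ, the posterior after n observations with total T = Σxᵢ is Gamma(α+n, β+T).
Posterior: Gamma(3.10+7, 5.79+47.5) = Gamma(10.10, 53.29).
Mode = (α−1)/β = 0.1708.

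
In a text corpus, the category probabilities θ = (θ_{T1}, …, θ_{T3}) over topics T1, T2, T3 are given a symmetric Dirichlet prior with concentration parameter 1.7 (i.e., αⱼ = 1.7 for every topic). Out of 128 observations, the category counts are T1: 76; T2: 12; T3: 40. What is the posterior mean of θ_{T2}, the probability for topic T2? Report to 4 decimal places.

0.1029

The Dirichlet prior is conjugate to the Multinomial likelihood: each posterior αⱼ = prior αⱼ + observed count nⱼ.
Posterior concentration: (77.7, 13.7, 41.7), total = 133.1.
E[θ_{T2}|data] = α_{T2}/Σα = 13.7/133.1 = 0.1029.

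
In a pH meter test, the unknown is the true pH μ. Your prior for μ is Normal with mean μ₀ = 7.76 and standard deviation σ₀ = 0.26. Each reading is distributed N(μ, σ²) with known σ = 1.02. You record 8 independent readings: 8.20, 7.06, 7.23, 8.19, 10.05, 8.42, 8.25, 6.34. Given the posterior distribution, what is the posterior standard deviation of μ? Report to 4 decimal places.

For Normal data with known variance σ², a Normal(μ₀, σ₀²) prior on μ is conjugate. Posterior precision = 1/σ₀² + n/σ²; posterior mean is the precision-weighted average of μ₀ and x̄.
σ₀² = 0.26² = 0.0676, σ² = 1.02² = 1.0404; σ² + n·σ₀² = 1.0404 + 8·0.0676 = 1.5812.
Posterior precision = 1/σ₀² + n/σ² = 1/0.0676 + 8/1.0404 = (σ² + n·σ₀²)/(σ₀²σ²) = 1.5812/(0.0676·1.0404); posterior variance σₙ² = σ₀²σ²/(σ² + n·σ₀²) = 0.0676·1.0404/1.5812 = 0.044480.
Posterior SD = √σₙ² = √(0.0676·1.0404/1.5812) = 0.2109.

0.2109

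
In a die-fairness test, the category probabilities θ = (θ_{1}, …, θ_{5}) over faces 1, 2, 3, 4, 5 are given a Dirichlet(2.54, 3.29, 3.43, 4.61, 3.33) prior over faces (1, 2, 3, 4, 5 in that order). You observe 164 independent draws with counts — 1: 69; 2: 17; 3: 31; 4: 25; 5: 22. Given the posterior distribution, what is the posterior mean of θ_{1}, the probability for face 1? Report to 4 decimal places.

0.3948

The Dirichlet prior is conjugate to the Multinomial likelihood: each posterior αⱼ = prior αⱼ + observed count nⱼ.
Posterior concentration: (71.54, 20.29, 34.43, 29.61, 25.33), total = 181.20.
E[θ_{1}|data] = α_{1}/Σα = 71.54/181.20 = 0.3948.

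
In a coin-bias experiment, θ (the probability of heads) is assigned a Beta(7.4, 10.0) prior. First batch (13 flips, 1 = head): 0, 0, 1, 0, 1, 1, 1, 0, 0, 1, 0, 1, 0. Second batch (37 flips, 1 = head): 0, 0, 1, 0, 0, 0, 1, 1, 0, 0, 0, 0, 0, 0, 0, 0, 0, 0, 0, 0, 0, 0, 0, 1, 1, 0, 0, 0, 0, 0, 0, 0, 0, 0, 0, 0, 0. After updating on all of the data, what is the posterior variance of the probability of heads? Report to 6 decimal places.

0.002902

The Beta prior is conjugate to a Binomial/Bernoulli likelihood; the update adds successes to α and failures to β.
After batch 1: Beta(7.4+6, 10.0+7) = Beta(13.4, 17.0).
After batch 2: Beta(13.4+5, 17.0+32) = Beta(18.4, 49.0).
Var = αβ/((α+β)²(α+β+1)) = 18.4·49.0/(67.4²·68.4) = 0.002902.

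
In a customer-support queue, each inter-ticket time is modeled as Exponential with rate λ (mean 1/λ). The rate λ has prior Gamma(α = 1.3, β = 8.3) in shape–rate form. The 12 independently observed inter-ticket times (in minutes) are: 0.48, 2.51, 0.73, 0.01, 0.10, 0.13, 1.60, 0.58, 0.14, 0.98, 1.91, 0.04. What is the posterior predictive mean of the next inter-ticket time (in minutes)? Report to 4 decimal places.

1.4236

With a Gamma(shape α, rate β) prior on the exponential rate λ, the posterior after n observations with total T = Σxᵢ is Gamma(α+n, β+T).
Sum of observations T = 9.21 minutes; n = 12.
Posterior: Gamma(1.3+12, 8.3+9.21) = Gamma(13.3, 17.51).
The predictive distribution for the next observation is Lomax; its mean is β/(α−1) = 17.51/12.3 = 1.4236.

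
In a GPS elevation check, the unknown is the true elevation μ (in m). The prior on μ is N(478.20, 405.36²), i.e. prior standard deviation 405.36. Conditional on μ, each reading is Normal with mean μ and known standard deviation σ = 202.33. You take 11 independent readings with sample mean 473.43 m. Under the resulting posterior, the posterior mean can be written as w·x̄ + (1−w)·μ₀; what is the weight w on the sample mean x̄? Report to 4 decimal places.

For Normal data with known variance σ², a Normal(μ₀, σ₀²) prior on μ is conjugate. Posterior precision = 1/σ₀² + n/σ²; posterior mean is the precision-weighted average of μ₀ and x̄.
σ₀² = 405.36² = 164316.7296, σ² = 202.33² = 40937.4289. Prior precision 1/σ₀² = 1/164316.7296; data precision n/σ² = 11/40937.4289.
w = (n/σ²)/(1/σ₀² + n/σ²) = n·σ₀²/(σ² + n·σ₀²) = 11·164316.7296/(40937.4289 + 11·164316.7296) = 1807484.0256/1848421.4545 = 0.9779.

0.9779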